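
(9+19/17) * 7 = 1204/17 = 70.82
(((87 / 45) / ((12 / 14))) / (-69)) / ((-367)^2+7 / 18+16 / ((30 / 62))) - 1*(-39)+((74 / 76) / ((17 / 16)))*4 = 606818369900 / 14222649633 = 42.67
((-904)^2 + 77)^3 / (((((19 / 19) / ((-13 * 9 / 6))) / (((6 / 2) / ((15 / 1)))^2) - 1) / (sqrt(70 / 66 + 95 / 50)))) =-7097030801536685841 * sqrt(322410) / 9790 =-411621688747283898.81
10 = 10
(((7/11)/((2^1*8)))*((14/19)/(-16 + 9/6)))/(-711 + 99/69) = 1127/395662080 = 0.00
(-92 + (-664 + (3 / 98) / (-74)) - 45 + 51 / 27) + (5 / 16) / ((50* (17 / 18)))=-17733032887 / 22191120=-799.10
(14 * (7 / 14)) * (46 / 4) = 161 / 2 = 80.50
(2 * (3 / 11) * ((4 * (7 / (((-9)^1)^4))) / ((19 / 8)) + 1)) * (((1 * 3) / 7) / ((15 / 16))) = 363296 / 1454355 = 0.25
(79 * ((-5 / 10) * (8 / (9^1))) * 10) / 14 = -1580 / 63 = -25.08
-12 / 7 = -1.71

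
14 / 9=1.56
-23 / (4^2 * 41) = -23 / 656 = -0.04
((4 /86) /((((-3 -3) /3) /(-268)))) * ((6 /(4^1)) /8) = 201 /172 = 1.17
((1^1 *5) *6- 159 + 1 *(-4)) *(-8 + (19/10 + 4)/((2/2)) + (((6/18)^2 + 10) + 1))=-107863/90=-1198.48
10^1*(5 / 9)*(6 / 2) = 50 / 3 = 16.67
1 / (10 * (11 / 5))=1 / 22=0.05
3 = 3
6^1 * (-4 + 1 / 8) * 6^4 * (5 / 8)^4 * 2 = -4708125 / 512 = -9195.56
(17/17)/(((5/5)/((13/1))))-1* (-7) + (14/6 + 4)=79/3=26.33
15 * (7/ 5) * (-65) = -1365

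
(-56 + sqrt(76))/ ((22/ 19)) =-532/ 11 + 19 * sqrt(19)/ 11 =-40.83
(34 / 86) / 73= 17 / 3139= 0.01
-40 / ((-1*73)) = 40 / 73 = 0.55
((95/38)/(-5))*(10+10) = -10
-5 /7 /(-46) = 5 /322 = 0.02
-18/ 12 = -3/ 2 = -1.50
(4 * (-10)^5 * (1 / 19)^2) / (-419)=400000 / 151259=2.64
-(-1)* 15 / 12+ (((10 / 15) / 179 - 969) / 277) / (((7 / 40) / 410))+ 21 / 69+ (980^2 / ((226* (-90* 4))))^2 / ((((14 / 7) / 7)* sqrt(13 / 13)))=-254517157864973863 / 33026349557628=-7706.49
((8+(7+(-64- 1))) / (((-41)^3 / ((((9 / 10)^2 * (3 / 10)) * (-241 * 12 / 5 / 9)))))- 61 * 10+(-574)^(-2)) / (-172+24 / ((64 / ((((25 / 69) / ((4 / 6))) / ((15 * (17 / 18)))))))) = 161098798779162 / 45419936631475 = 3.55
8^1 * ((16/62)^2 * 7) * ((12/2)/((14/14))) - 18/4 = 34359/1922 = 17.88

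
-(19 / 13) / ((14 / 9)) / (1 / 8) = -684 / 91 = -7.52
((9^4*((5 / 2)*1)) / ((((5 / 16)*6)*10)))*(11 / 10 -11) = -216513 / 25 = -8660.52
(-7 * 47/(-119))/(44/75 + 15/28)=98700/40069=2.46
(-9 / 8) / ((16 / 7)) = -63 / 128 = -0.49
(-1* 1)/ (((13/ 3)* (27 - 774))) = 1/ 3237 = 0.00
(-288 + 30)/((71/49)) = -12642/71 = -178.06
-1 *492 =-492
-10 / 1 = -10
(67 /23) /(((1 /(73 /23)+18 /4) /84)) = 821688 /16169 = 50.82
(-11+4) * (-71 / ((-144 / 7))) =-3479 / 144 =-24.16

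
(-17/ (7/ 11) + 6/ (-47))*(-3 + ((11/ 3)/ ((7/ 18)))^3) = -2529790077/ 112847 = -22417.88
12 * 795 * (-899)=-8576460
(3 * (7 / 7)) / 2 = 3 / 2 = 1.50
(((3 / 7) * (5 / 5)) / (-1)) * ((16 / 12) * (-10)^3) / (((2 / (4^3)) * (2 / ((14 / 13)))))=128000 / 13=9846.15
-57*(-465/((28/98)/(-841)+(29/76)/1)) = 3952885020/56857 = 69523.28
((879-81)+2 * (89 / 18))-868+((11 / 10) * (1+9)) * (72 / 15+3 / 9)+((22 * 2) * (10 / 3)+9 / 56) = 143.18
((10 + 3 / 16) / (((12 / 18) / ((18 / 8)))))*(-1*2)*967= -4255767 / 64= -66496.36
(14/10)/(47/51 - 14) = -357/3335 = -0.11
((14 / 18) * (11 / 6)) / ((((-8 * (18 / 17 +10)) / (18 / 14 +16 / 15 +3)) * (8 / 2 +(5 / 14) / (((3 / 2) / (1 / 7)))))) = -2574803 / 120402720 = -0.02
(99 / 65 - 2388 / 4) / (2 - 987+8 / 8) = 6451 / 10660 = 0.61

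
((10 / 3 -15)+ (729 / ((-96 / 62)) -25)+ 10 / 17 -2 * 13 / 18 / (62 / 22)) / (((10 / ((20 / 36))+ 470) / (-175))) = 6738521125 / 37033344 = 181.96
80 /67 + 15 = 1085 /67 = 16.19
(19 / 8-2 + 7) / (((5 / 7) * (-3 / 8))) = -413 / 15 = -27.53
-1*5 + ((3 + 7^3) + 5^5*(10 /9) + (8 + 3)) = 34418 /9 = 3824.22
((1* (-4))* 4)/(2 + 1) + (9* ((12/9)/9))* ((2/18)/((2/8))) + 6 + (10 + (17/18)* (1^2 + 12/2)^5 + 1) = 857819/54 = 15885.54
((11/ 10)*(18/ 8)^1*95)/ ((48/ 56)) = 4389/ 16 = 274.31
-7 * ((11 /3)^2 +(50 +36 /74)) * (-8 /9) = 1192184 /2997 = 397.79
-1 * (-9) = 9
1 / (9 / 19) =19 / 9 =2.11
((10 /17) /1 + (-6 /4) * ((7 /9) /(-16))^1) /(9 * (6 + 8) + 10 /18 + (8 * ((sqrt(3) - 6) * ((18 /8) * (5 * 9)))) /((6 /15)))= -350279007 /5827963743424 - 58994325 * sqrt(3) /5827963743424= -0.00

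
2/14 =1/7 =0.14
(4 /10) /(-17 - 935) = -1 /2380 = -0.00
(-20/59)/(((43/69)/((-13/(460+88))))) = 4485/347569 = 0.01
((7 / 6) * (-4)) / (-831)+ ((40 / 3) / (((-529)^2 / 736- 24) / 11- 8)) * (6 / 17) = 24081878 / 121252041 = 0.20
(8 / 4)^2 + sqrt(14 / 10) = sqrt(35) / 5 + 4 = 5.18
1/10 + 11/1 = 111/10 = 11.10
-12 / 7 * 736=-8832 / 7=-1261.71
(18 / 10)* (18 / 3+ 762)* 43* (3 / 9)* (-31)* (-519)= 1593969408 / 5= 318793881.60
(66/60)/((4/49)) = 13.48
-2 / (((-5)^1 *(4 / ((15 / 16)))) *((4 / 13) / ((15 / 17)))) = 585 / 2176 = 0.27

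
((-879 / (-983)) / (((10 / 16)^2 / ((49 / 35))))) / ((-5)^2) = 393792 / 3071875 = 0.13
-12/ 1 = -12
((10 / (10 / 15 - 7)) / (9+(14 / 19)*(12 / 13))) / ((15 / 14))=-364 / 2391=-0.15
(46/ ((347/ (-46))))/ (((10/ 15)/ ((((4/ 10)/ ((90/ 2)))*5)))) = -2116/ 5205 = -0.41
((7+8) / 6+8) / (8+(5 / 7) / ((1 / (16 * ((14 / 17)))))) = 357 / 592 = 0.60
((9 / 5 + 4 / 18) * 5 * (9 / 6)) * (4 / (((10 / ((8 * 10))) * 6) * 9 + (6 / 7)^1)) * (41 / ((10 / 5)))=104468 / 639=163.49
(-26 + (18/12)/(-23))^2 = 1437601/2116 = 679.40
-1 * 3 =-3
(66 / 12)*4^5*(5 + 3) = 45056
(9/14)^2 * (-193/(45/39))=-67743/980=-69.13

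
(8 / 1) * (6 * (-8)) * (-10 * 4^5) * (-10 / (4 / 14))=-137625600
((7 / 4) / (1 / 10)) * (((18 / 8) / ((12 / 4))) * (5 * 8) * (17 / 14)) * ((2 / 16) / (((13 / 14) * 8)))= 8925 / 832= 10.73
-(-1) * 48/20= 12/5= 2.40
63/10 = 6.30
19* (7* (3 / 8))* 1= 399 / 8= 49.88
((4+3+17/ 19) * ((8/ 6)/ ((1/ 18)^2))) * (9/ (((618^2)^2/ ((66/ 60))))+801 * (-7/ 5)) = -8178703355379825/ 2138466739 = -3824564.21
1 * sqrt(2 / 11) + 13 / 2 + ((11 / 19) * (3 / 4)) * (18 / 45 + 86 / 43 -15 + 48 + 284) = sqrt(22) / 11 + 55171 / 380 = 145.61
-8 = -8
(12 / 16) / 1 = 3 / 4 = 0.75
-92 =-92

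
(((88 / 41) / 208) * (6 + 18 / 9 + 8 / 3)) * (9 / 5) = 528 / 2665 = 0.20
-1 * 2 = -2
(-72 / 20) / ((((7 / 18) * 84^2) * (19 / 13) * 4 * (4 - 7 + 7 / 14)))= 117 / 1303400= 0.00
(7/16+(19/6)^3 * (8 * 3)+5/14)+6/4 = 770521/1008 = 764.41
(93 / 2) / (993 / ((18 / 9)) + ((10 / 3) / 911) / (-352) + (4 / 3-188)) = 22366872 / 149032307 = 0.15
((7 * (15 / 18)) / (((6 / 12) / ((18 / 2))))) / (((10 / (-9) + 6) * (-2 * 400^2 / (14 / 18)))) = -147 / 2816000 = -0.00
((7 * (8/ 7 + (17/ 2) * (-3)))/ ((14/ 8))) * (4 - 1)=-292.29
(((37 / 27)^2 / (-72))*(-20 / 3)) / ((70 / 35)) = 6845 / 78732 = 0.09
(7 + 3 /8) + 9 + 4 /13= 16.68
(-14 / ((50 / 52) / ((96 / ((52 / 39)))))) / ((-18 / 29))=42224 / 25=1688.96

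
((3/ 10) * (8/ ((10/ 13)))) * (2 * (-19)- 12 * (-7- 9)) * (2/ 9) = 8008/ 75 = 106.77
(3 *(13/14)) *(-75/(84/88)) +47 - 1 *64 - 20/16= -46477/196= -237.13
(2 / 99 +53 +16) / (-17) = -4.06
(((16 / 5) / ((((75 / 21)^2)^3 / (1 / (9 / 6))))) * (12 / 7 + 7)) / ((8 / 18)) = 24605448 / 1220703125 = 0.02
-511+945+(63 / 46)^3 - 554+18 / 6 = -11138265 / 97336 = -114.43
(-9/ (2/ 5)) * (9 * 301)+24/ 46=-2803791/ 46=-60951.98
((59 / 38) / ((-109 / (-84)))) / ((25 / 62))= 153636 / 51775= 2.97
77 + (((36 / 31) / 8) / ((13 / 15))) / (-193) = 11977831 / 155558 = 77.00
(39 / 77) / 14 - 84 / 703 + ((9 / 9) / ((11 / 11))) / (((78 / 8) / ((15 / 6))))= 5116075 / 29555526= 0.17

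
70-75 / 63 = 1445 / 21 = 68.81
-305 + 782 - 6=471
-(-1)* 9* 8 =72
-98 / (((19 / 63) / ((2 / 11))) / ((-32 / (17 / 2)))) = 790272 / 3553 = 222.42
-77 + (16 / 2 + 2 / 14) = -482 / 7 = -68.86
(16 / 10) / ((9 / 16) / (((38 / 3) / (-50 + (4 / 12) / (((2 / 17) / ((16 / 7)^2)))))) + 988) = 119168 / 73469825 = 0.00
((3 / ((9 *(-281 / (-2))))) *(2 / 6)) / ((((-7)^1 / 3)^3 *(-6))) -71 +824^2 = 678905.00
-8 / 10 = -4 / 5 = -0.80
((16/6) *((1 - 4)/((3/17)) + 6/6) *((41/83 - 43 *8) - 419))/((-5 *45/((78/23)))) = -23402496/47725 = -490.36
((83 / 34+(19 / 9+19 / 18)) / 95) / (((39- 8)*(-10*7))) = -143 / 5256825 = -0.00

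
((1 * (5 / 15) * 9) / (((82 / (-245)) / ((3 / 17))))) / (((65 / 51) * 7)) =-189 / 1066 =-0.18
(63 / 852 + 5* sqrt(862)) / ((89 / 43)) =903 / 25276 + 215* sqrt(862) / 89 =70.96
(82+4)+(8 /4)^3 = 94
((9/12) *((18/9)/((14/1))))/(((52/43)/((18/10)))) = 1161/7280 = 0.16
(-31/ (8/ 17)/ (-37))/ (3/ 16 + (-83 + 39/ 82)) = -0.02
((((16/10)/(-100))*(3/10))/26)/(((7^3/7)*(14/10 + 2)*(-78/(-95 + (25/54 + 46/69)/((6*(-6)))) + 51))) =-184741/8639216472250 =-0.00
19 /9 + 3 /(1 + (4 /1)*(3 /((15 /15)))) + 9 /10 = 3793 /1170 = 3.24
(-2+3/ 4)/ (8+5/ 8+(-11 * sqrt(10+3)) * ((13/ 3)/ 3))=55890/ 16627927+102960 * sqrt(13)/ 16627927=0.03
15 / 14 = 1.07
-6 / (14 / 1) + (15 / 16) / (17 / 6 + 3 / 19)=-2199 / 19096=-0.12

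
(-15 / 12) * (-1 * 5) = 6.25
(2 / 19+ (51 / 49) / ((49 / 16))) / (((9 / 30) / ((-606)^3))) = -15063330316320 / 45619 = -330198608.39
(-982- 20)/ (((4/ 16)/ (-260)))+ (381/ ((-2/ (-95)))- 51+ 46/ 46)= 2120255/ 2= 1060127.50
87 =87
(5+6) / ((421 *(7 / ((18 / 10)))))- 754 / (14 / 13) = -10316506 / 14735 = -700.14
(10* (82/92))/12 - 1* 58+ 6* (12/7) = -90749/1932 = -46.97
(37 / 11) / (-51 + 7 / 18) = -666 / 10021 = -0.07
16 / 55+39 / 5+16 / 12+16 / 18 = 1021 / 99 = 10.31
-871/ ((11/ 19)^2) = -2598.60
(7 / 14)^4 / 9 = 1 / 144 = 0.01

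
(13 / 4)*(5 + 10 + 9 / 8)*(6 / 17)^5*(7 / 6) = 950859 / 2839714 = 0.33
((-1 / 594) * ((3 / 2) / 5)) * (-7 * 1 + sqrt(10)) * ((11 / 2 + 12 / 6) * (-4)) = -7 / 66 + sqrt(10) / 66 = -0.06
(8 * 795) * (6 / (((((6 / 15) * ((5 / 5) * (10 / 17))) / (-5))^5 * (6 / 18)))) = -31747115109375 / 64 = -496048673583.98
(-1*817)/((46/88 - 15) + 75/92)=59.80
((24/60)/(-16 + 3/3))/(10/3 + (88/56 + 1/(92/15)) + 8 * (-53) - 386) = 1288/38878225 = 0.00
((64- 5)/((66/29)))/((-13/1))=-1711/858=-1.99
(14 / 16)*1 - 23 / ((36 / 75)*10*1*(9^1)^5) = 619957 / 708588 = 0.87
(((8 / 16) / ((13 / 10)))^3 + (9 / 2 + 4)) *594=5082.80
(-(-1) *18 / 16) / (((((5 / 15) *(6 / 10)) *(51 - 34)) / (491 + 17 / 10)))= 44343 / 272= 163.03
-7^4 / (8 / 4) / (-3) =2401 / 6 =400.17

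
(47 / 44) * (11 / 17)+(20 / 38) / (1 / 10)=7693 / 1292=5.95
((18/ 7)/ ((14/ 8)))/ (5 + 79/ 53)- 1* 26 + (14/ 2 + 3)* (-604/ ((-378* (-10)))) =-1557137/ 56889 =-27.37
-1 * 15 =-15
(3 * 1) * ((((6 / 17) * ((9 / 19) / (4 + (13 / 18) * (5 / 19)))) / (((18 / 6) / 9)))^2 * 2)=51018336 / 593458321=0.09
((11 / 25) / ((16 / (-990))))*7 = -7623 / 40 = -190.58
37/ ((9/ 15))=185/ 3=61.67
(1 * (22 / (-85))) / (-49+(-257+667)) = -22 / 30685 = -0.00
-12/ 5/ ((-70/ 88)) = 528/ 175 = 3.02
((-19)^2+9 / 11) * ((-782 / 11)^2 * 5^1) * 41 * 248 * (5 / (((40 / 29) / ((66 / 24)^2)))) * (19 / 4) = 532652229634975 / 44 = 12105732491703.98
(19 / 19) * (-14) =-14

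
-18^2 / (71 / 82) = -374.20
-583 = -583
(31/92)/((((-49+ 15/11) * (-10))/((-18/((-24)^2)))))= -341/15426560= -0.00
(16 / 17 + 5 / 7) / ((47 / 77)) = 2.71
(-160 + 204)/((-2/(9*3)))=-594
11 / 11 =1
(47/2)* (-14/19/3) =-329/57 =-5.77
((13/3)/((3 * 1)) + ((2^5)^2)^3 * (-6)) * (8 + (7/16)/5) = -37514391838501/720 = -52103321997.92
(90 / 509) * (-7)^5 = -1512630 / 509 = -2971.77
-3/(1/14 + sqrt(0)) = -42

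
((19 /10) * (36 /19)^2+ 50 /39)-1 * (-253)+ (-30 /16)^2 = 62746393 /237120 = 264.62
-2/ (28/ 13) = -13/ 14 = -0.93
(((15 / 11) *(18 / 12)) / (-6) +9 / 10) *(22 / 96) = 41 / 320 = 0.13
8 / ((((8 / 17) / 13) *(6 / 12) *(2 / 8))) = 1768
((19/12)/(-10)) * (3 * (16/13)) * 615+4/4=-4661/13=-358.54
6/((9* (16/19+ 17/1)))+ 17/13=17783/13221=1.35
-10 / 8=-1.25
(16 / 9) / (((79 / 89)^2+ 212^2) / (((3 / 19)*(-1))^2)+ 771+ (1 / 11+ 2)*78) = 697048 / 707219466095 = 0.00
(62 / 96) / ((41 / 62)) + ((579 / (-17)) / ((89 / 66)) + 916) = 1327584889 / 1488792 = 891.72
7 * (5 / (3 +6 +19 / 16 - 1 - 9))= 560 / 3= 186.67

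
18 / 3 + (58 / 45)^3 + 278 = 26074612 / 91125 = 286.14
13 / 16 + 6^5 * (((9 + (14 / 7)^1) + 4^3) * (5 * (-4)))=-186623987 / 16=-11663999.19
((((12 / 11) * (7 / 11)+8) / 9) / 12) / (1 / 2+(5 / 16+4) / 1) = 4208 / 251559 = 0.02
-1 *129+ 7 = -122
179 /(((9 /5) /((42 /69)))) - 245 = -38185 /207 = -184.47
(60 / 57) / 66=10 / 627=0.02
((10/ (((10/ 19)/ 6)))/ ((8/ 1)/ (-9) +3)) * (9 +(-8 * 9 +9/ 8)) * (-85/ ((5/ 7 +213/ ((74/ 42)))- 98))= 98076825/ 8152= 12031.01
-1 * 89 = -89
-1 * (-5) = 5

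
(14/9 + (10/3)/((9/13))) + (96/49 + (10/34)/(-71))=13294525/1596861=8.33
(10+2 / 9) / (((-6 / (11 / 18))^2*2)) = 2783 / 52488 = 0.05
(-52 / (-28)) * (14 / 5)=26 / 5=5.20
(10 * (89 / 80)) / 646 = 89 / 5168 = 0.02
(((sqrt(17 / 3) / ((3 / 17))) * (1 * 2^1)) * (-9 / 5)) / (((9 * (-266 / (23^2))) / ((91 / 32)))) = 116909 * sqrt(51) / 27360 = 30.52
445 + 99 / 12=1813 / 4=453.25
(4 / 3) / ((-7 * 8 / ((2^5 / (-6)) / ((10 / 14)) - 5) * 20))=187 / 12600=0.01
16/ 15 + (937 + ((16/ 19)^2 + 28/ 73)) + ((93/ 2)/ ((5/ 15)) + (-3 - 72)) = 793483061/ 790590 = 1003.66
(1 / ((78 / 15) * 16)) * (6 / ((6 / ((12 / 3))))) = 5 / 104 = 0.05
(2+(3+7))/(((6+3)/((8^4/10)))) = 8192/15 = 546.13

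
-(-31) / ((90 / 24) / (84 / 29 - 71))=-48980 / 87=-562.99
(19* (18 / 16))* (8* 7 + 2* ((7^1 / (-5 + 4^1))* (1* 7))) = -897.75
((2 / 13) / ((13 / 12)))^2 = 576 / 28561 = 0.02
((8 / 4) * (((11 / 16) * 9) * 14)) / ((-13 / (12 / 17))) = -2079 / 221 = -9.41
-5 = -5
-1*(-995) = 995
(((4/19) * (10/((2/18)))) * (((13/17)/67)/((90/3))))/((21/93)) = 4836/151487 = 0.03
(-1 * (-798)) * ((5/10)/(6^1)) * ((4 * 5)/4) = 665/2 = 332.50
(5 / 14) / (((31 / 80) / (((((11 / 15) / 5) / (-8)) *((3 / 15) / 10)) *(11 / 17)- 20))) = -10200121 / 553350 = -18.43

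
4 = 4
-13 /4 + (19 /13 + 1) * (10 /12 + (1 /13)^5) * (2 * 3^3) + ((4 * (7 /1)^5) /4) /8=85275991013 /38614472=2208.39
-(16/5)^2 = -256/25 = -10.24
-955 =-955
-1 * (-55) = 55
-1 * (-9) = 9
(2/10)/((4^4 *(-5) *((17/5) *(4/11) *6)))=-11/522240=-0.00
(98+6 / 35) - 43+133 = 6586 / 35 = 188.17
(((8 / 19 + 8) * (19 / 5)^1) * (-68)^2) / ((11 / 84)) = 12429312 / 11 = 1129937.45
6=6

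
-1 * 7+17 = 10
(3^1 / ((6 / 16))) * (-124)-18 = -1010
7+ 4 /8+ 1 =8.50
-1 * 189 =-189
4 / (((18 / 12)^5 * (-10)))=-0.05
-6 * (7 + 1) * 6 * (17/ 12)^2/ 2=-289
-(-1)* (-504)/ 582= -84/ 97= -0.87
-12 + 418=406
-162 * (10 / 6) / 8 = -135 / 4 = -33.75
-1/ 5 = -0.20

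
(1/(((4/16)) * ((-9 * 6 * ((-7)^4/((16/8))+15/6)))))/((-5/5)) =2/32481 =0.00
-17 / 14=-1.21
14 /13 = 1.08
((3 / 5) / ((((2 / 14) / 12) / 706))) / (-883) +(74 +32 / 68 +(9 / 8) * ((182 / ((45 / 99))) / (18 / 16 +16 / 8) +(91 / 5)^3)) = 104483411313 / 15011000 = 6960.46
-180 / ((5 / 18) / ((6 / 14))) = -277.71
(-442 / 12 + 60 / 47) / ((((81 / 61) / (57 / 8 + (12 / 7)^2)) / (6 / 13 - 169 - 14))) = 90887685965 / 1847664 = 49190.59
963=963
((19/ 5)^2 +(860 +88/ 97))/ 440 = 2122717/ 1067000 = 1.99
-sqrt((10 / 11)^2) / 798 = -0.00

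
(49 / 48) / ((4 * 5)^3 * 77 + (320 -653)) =49 / 29552016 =0.00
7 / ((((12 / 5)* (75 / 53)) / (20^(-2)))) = 371 / 72000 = 0.01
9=9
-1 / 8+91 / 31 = 697 / 248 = 2.81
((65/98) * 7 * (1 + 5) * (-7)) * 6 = -1170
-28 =-28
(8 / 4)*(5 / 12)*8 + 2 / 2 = 23 / 3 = 7.67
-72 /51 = -24 /17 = -1.41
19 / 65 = 0.29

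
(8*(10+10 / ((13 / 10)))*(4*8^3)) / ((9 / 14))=450910.09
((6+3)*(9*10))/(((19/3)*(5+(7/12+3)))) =29160/1957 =14.90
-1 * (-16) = 16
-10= -10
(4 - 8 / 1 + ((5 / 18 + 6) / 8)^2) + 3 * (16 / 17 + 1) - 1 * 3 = -197647 / 352512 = -0.56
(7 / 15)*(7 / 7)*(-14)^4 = 268912 / 15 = 17927.47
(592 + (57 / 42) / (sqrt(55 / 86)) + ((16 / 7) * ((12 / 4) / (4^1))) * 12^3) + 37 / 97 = 19 * sqrt(4730) / 770 + 2413619 / 679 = 3556.36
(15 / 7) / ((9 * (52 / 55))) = 275 / 1092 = 0.25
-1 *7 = -7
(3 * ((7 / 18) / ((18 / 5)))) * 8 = 70 / 27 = 2.59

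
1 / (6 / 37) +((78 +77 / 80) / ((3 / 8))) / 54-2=13067 / 1620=8.07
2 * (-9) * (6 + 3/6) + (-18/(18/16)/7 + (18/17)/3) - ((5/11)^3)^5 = -59120596973331505478/497092532160462469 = -118.93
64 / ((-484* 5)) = -16 / 605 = -0.03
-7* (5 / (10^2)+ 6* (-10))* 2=8393 / 10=839.30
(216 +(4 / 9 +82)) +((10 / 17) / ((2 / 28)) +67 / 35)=308.59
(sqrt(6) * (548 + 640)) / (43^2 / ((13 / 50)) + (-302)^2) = 2574 * sqrt(6) / 213017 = 0.03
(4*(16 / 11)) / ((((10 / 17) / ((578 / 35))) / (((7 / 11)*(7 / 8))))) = 275128 / 3025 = 90.95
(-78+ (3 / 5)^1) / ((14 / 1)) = -5.53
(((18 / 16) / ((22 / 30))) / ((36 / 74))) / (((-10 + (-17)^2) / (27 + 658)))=126725 / 16368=7.74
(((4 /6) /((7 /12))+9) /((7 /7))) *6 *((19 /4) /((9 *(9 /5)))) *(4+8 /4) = 6745 /63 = 107.06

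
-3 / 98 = -0.03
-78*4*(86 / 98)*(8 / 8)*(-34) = 456144 / 49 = 9309.06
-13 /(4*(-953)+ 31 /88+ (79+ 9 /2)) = 1144 /328077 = 0.00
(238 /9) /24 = 119 /108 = 1.10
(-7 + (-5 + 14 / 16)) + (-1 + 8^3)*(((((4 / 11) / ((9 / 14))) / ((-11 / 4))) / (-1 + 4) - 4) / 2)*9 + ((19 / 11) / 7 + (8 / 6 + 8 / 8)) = -63451879 / 6776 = -9364.21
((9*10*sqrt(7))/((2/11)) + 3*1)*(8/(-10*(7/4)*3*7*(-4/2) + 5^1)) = 14.19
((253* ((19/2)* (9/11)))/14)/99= 437/308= 1.42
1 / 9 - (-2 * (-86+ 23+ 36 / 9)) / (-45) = 41 / 15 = 2.73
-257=-257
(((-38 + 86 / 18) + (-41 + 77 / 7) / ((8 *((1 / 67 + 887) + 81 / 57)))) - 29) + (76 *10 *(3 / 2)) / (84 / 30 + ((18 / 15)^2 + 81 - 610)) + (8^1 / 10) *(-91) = -40713251380781 / 296746270020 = -137.20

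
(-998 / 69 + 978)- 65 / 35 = 464491 / 483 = 961.68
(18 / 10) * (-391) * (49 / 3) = -57477 / 5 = -11495.40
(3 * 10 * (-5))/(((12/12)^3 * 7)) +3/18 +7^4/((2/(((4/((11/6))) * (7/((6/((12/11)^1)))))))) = 16833403/5082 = 3312.36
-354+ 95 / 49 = -17251 / 49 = -352.06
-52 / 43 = -1.21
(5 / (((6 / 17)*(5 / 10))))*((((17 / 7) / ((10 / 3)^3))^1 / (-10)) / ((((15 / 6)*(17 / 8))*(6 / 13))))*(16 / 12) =-442 / 4375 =-0.10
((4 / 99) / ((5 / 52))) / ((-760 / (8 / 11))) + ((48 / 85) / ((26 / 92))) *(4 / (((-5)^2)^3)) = 39092912 / 357243046875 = 0.00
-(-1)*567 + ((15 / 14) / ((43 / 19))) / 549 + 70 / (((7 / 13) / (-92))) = -1255121143 / 110166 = -11393.00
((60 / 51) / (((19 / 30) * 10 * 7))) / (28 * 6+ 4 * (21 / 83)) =415 / 2643109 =0.00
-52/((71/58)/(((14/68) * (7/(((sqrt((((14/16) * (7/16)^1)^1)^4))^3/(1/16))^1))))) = -414515883671552/340947625543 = -1215.78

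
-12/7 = -1.71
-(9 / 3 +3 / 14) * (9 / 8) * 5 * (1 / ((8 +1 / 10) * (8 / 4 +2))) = -125 / 224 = -0.56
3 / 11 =0.27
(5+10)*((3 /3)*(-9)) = -135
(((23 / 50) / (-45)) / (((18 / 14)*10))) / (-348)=161 / 70470000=0.00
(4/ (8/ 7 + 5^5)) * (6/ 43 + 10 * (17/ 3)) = 205184/ 2822907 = 0.07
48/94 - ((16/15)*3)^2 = -11432/1175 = -9.73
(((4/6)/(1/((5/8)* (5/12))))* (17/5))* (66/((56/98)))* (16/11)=595/6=99.17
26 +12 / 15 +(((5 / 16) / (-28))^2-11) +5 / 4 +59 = 76317821 / 1003520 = 76.05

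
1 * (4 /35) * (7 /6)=2 /15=0.13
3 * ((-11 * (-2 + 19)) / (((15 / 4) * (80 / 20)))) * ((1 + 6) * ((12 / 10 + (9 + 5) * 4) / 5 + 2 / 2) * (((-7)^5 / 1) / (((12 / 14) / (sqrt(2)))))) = 47894790251 * sqrt(2) / 750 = 90311282.59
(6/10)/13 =0.05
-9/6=-3/2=-1.50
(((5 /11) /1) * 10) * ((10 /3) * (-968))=-44000 /3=-14666.67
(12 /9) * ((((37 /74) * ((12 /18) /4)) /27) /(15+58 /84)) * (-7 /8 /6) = -0.00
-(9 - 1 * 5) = -4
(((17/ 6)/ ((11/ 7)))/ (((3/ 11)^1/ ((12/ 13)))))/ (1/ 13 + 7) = 119/ 138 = 0.86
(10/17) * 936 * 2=18720/17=1101.18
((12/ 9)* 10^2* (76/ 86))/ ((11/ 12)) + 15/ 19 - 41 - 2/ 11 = 792194/ 8987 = 88.15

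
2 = 2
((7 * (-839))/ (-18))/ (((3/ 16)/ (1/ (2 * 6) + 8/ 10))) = 622538/ 405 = 1537.13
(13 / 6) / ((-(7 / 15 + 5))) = -65 / 164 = -0.40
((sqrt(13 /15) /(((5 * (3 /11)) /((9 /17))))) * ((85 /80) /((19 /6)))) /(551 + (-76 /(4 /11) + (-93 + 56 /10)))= 33 * sqrt(195) /967480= 0.00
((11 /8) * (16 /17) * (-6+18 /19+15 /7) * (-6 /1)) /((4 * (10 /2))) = 12771 /11305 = 1.13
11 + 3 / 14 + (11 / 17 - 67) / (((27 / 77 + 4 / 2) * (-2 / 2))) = 1699073 / 43078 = 39.44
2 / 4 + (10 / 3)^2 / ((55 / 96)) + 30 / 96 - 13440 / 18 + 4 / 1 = -127153 / 176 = -722.46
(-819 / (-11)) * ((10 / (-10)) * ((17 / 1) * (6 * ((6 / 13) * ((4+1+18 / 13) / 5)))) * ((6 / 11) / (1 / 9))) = -172807992 / 7865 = -21971.77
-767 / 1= -767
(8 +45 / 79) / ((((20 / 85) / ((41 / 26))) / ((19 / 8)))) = 8965511 / 65728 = 136.40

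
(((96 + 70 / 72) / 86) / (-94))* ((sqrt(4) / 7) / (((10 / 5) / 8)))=-3491 / 254646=-0.01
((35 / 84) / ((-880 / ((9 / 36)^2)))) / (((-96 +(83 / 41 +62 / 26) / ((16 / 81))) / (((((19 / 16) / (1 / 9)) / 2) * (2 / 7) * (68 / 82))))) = 4199 / 8257199104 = 0.00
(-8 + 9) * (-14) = -14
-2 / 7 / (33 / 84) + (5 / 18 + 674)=133363 / 198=673.55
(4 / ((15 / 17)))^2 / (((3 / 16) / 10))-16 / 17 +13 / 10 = 5032559 / 4590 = 1096.42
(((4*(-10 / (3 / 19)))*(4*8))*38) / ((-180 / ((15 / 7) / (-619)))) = -5.92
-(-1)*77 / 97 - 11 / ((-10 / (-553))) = -589281 / 970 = -607.51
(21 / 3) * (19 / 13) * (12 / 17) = 1596 / 221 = 7.22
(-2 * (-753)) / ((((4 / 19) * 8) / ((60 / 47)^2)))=3219075 / 2209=1457.25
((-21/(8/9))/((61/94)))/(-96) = 2961/7808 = 0.38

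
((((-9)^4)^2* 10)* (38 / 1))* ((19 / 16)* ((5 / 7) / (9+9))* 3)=129498885675 / 56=2312480101.34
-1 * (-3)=3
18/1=18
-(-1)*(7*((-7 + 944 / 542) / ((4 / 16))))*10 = -399000 / 271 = -1472.32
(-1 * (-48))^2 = 2304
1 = 1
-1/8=-0.12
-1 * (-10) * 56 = 560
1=1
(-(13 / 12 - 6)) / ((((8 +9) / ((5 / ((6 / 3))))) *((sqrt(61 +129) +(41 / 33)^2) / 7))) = -1260069195 / 30259895144 +816308955 *sqrt(190) / 30259895144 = 0.33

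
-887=-887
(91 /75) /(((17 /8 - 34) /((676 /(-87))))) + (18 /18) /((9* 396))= 65022521 /219631500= 0.30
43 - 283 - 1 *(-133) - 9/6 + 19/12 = -1283/12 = -106.92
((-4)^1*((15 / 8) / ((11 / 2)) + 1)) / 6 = -59 / 66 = -0.89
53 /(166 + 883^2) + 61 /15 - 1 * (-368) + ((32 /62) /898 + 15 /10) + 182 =7236687599213 /13025762094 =555.57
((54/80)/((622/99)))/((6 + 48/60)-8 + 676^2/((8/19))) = 0.00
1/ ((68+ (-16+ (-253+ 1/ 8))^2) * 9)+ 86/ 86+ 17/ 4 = 875288173/ 166721508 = 5.25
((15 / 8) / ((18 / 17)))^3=614125 / 110592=5.55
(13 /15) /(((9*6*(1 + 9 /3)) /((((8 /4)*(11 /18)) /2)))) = 143 /58320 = 0.00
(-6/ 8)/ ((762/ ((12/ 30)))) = -1/ 2540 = -0.00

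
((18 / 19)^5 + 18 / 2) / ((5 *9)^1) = 2686051 / 12380495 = 0.22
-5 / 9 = -0.56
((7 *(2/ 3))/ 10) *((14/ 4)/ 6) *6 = 49/ 30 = 1.63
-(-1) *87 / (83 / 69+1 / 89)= 534267 / 7456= 71.66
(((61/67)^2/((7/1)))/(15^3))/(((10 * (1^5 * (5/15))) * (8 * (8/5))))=3721/4524912000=0.00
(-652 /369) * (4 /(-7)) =2608 /2583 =1.01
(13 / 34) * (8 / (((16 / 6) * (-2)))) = -39 / 68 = -0.57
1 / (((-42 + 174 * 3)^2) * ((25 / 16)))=1 / 360000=0.00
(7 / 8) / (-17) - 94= -12791 / 136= -94.05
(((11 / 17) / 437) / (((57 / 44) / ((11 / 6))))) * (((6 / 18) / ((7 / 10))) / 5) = 5324 / 26677539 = 0.00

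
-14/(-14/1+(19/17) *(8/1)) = 119/43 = 2.77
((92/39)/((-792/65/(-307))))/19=35305/11286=3.13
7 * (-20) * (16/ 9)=-2240/ 9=-248.89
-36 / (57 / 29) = -348 / 19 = -18.32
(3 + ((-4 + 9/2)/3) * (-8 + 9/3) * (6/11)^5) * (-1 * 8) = -3813384/161051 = -23.68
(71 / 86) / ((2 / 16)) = 284 / 43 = 6.60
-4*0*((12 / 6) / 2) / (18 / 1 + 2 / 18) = 0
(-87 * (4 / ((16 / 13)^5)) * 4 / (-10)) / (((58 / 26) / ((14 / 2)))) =101362989 / 655360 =154.67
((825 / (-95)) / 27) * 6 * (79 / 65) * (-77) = 133826 / 741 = 180.60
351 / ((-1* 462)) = -117 / 154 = -0.76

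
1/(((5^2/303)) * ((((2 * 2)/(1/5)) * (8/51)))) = 15453/4000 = 3.86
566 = 566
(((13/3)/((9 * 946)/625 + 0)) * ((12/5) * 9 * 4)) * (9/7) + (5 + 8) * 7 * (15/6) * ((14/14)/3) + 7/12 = 111.75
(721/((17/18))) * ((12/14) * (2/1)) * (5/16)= 13905/34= 408.97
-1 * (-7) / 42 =1 / 6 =0.17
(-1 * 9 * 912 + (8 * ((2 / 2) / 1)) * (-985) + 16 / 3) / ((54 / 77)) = -1857548 / 81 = -22932.69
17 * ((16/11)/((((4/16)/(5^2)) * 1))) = 27200/11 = 2472.73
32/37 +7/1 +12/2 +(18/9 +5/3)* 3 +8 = 1216/37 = 32.86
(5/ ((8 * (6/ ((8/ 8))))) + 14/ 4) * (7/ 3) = 1211/ 144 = 8.41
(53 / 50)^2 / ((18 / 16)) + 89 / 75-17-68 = -465832 / 5625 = -82.81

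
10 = 10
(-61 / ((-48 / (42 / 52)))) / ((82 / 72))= 3843 / 4264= 0.90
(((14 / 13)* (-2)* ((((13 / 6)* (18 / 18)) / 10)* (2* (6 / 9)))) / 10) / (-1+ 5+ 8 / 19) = -19 / 1350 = -0.01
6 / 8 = 3 / 4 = 0.75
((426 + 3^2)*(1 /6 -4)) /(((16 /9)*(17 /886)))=-13296645 /272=-48884.72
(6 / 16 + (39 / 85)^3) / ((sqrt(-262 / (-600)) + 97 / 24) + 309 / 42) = 18635043861 / 448913156369- 1362353076 * sqrt(393) / 11222828909225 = 0.04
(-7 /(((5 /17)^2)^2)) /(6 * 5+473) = -584647 /314375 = -1.86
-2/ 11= -0.18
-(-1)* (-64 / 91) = -64 / 91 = -0.70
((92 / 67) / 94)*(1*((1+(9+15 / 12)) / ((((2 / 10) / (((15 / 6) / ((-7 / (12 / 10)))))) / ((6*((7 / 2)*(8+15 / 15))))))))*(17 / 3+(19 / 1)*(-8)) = 9739.48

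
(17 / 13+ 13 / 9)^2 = 103684 / 13689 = 7.57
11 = 11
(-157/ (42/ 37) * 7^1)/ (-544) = 5809/ 3264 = 1.78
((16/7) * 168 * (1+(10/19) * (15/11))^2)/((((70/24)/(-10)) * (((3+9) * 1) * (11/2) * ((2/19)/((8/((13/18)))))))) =-6193.55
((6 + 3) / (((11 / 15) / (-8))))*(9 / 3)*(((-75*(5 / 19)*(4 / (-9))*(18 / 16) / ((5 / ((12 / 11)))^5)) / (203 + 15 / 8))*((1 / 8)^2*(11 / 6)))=-5038848 / 25076445955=-0.00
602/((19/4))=2408/19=126.74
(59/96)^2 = 3481/9216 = 0.38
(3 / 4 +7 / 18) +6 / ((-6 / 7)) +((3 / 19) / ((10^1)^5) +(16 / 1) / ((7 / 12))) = 2581625189 / 119700000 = 21.57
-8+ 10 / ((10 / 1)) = -7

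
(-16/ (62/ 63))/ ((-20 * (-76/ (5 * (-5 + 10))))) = -315/ 1178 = -0.27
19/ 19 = 1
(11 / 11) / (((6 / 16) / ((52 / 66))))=208 / 99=2.10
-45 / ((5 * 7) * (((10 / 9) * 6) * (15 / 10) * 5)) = -9 / 350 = -0.03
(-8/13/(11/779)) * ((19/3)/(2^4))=-14801/858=-17.25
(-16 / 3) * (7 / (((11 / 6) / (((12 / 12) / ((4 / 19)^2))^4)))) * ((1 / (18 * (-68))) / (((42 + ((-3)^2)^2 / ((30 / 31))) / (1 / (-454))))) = -594424706435 / 7868015198208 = -0.08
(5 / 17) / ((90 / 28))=14 / 153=0.09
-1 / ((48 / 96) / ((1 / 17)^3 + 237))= -2328764 / 4913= -474.00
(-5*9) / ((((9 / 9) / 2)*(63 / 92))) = -920 / 7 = -131.43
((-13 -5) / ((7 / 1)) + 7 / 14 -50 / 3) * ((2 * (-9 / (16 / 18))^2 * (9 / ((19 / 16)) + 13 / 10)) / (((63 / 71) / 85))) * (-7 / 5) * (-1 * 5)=-55629520767 / 2432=-22873980.58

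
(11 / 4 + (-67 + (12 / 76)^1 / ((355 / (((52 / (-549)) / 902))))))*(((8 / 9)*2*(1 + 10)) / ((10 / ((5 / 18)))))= -143068066949 / 4099226535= -34.90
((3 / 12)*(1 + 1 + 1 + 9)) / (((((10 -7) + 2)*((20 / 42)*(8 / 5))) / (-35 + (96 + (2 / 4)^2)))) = 3087 / 64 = 48.23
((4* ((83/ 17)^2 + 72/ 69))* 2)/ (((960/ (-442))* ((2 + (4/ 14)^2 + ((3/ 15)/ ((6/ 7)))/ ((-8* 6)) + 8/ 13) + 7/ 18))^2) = 816561559804536/ 183707878029503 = 4.44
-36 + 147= 111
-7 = -7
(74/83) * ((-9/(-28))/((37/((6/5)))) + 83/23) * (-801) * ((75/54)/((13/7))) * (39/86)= -287813985/328348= -876.55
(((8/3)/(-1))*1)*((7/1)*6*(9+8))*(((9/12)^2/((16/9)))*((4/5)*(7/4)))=-67473/80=-843.41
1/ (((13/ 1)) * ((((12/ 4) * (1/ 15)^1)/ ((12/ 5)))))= 12/ 13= 0.92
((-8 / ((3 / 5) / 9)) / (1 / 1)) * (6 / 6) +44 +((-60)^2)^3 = 46655999924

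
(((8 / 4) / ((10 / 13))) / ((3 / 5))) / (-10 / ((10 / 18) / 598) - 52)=-1 / 2496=-0.00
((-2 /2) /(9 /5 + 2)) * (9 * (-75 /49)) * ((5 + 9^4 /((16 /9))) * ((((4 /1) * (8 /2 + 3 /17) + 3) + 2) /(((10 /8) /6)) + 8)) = 3398228100 /2261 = 1502975.72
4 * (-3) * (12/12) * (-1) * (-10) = -120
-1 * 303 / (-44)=303 / 44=6.89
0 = 0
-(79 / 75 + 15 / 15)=-154 / 75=-2.05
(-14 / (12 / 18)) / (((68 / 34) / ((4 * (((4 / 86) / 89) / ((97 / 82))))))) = -6888 / 371219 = -0.02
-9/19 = -0.47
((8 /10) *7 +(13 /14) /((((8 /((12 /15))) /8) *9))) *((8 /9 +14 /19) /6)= 49762 /32319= 1.54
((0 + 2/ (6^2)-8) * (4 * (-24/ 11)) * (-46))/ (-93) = 9568/ 279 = 34.29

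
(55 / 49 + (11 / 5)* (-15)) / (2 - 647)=0.05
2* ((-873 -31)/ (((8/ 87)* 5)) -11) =-19772/ 5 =-3954.40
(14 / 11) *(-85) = -1190 / 11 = -108.18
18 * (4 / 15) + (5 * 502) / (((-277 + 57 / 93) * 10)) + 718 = 30925847 / 42840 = 721.89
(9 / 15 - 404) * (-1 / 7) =57.63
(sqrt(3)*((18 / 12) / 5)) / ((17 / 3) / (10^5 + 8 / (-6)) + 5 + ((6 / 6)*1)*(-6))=-149998*sqrt(3) / 499965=-0.52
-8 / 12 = -0.67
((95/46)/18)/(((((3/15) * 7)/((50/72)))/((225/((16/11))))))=8.80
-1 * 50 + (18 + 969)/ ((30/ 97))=31413/ 10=3141.30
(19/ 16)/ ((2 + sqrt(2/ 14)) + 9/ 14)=4921/ 10728 - 133 * sqrt(7)/ 5364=0.39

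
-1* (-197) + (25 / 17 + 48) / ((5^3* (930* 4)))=1557285841 / 7905000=197.00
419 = 419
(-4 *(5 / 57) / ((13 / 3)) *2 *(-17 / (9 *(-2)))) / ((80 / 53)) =-0.10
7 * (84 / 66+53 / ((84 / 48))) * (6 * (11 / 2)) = 7290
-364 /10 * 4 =-728 /5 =-145.60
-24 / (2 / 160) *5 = -9600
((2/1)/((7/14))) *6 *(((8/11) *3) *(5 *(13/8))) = 4680/11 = 425.45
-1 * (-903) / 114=301 / 38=7.92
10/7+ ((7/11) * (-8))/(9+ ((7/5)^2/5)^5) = 0.86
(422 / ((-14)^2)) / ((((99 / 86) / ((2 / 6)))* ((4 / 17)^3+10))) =44575649 / 715920282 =0.06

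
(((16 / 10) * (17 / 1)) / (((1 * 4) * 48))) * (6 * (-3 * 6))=-153 / 10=-15.30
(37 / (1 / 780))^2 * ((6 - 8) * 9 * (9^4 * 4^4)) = -25181126901964800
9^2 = 81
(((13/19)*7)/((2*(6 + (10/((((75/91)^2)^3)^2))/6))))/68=1729528820514678955078125/1127942756545541379501869704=0.00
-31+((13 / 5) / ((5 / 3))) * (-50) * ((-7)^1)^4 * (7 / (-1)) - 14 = 1310901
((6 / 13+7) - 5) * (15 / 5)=96 / 13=7.38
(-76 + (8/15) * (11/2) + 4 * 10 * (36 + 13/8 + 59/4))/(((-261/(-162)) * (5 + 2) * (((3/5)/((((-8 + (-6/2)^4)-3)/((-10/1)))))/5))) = -303290/29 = -10458.28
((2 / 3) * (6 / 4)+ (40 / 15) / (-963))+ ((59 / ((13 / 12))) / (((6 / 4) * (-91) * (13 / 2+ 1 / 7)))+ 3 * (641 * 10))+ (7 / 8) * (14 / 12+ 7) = 4658839157923 / 242167536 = 19238.08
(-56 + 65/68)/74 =-3743/5032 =-0.74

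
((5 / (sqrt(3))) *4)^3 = 8000 *sqrt(3) / 9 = 1539.60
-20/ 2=-10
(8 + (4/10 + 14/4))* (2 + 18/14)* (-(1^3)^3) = -391/10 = -39.10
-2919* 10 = -29190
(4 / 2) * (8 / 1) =16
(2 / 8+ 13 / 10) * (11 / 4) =341 / 80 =4.26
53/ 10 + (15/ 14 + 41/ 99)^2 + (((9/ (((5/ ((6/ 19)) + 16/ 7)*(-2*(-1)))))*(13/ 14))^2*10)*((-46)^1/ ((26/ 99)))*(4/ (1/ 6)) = -12394269323564521/ 5562445622580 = -2228.21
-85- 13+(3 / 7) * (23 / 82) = -56183 / 574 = -97.88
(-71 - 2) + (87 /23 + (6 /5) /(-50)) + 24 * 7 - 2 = 278181 /2875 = 96.76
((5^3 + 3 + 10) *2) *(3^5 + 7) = 69000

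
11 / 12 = 0.92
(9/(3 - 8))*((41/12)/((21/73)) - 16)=1039/140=7.42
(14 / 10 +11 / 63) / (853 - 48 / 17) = 8432 / 4552695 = 0.00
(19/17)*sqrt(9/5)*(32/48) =38*sqrt(5)/85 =1.00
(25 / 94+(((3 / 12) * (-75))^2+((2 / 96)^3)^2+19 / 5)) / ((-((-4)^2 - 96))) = 1022143314788587 / 229935100723200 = 4.45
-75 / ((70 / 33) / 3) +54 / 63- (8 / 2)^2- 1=-1711 / 14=-122.21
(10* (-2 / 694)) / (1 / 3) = -0.09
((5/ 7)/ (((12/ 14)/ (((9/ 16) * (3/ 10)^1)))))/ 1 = 9/ 64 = 0.14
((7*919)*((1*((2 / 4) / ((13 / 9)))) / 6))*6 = 57897 / 26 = 2226.81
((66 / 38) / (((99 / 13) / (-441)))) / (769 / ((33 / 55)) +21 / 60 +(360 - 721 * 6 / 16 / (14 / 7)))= -458640 / 6871141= -0.07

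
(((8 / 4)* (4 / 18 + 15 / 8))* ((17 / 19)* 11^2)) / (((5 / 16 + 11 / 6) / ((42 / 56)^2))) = 931821 / 7828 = 119.04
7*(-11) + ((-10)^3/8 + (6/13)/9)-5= -8071/39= -206.95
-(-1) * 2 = 2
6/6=1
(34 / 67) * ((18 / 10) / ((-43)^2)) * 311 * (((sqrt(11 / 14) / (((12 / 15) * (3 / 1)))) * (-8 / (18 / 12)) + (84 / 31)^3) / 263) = 56405268864 / 4853136965695- 21148 * sqrt(154) / 228068603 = 0.01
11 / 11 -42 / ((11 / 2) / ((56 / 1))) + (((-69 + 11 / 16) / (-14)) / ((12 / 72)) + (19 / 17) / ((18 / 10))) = -396.74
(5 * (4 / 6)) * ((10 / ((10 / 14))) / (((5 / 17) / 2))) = 952 / 3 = 317.33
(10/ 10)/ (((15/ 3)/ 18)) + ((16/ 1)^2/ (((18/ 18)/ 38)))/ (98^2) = 4.61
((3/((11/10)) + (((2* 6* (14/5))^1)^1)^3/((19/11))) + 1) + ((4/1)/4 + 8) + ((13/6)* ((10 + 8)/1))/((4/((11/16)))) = 36751685833/1672000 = 21980.67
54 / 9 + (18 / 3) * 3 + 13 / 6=157 / 6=26.17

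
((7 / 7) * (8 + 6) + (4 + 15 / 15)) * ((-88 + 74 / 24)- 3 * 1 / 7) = -136211 / 84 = -1621.56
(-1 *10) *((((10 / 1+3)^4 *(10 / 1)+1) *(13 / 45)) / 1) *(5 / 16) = -18564715 / 72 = -257843.26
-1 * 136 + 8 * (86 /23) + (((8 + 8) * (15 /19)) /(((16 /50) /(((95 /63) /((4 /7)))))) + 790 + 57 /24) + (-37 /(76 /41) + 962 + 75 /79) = 1733.44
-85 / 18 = -4.72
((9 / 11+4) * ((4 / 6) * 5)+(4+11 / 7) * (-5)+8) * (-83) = 72791 / 231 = 315.11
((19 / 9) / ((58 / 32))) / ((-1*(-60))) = 76 / 3915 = 0.02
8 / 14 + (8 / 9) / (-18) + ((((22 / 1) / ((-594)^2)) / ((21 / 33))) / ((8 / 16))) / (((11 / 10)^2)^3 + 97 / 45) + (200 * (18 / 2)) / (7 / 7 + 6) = 257.66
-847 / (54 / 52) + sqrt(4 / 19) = -22022 / 27 + 2 * sqrt(19) / 19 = -815.17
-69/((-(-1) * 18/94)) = -1081/3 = -360.33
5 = 5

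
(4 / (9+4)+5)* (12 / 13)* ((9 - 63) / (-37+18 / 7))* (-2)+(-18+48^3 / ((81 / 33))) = 1833726734 / 40729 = 45022.63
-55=-55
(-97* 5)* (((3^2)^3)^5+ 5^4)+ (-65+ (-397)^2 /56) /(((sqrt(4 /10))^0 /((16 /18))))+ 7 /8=-16776009443122514789 /168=-99857199066205445.17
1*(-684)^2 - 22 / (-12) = 2807147 / 6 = 467857.83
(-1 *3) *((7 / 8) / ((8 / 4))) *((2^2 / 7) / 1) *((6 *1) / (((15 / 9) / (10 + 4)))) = -189 / 5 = -37.80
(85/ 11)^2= 7225/ 121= 59.71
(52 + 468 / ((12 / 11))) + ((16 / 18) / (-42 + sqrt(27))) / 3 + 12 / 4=7566260 / 15633 - 8 * sqrt(3) / 15633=483.99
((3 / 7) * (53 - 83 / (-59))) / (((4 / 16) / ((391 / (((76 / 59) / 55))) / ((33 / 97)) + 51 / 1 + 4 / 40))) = 4581670.92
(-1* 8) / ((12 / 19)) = -38 / 3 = -12.67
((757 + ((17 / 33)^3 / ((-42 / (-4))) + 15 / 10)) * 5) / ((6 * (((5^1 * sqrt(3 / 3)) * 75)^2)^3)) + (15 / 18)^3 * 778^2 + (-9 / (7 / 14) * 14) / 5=1764058265253976136398770911 / 5036860958862304687500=350229.69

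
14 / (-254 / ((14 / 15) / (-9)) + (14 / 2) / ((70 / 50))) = 49 / 8590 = 0.01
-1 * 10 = -10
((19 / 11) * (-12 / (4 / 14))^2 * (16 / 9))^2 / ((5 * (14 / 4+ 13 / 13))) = 7100506112 / 5445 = 1304041.53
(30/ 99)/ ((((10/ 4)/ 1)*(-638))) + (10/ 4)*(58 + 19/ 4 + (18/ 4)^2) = 4368701/ 21054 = 207.50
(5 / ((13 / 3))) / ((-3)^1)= -5 / 13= -0.38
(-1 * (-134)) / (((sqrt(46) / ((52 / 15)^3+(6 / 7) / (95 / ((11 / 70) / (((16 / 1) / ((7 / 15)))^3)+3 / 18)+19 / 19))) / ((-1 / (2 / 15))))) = -433797582141702589 * sqrt(46) / 476570323525275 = -6173.61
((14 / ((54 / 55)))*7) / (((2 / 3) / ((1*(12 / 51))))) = 35.23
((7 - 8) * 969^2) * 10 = -9389610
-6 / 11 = -0.55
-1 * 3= -3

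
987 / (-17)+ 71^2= 4982.94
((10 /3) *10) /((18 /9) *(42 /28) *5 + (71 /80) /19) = 152000 /68613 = 2.22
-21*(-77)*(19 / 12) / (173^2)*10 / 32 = 51205 / 1915456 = 0.03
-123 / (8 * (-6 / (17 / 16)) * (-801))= -0.00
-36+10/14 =-247/7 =-35.29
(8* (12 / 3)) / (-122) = -16 / 61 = -0.26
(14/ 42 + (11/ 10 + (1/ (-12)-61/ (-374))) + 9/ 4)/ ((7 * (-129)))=-7037/ 1688610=-0.00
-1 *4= -4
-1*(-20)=20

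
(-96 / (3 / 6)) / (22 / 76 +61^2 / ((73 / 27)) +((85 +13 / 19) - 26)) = -532608 / 3984113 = -0.13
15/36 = 5/12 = 0.42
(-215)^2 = 46225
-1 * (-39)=39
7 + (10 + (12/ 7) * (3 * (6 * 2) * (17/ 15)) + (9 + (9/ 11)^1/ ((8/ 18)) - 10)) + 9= 149047/ 1540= 96.78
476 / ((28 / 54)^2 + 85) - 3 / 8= 2589549 / 497288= 5.21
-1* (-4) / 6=2 / 3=0.67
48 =48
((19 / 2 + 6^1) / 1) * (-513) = -7951.50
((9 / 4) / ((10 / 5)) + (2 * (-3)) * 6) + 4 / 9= -2479 / 72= -34.43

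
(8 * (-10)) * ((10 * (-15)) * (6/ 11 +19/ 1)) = 2580000/ 11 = 234545.45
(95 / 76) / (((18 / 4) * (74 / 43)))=0.16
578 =578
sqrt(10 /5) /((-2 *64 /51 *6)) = -17 *sqrt(2) /256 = -0.09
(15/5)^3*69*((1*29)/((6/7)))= 126063/2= 63031.50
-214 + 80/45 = -1910/9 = -212.22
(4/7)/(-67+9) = -2/203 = -0.01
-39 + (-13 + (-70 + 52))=-70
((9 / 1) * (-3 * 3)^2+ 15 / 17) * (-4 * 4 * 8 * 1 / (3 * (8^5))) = -517 / 544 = -0.95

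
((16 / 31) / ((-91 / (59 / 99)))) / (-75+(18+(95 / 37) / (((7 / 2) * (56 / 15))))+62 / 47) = 45965248 / 754512474573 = 0.00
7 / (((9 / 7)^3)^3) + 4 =1832157205 / 387420489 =4.73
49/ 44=1.11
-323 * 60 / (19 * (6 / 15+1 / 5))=-1700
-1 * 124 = -124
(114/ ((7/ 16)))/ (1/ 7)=1824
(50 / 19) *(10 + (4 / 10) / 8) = 1005 / 38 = 26.45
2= 2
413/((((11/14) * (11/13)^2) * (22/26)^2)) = 165139702/161051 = 1025.39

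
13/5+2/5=3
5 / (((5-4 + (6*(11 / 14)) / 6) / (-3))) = -42 / 5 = -8.40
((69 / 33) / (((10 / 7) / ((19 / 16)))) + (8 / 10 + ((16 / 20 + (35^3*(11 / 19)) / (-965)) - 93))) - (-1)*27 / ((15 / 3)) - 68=-1148698327 / 6453920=-177.98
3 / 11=0.27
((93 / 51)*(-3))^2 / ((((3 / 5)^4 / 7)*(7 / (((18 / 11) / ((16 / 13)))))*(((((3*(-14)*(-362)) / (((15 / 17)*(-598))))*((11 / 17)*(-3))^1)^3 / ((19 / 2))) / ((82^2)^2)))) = 1400745910244473204140625 / 1858883528601198792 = 753541.51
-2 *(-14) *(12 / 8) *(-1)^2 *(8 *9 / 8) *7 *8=21168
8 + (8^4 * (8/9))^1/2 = 1828.44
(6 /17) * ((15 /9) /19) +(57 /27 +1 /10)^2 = 12872123 /2616300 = 4.92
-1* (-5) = 5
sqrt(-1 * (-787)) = sqrt(787) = 28.05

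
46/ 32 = 23/ 16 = 1.44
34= 34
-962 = -962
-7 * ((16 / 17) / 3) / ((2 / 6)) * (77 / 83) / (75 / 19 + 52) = -163856 / 1499893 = -0.11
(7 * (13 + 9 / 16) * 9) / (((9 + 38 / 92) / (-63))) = -19809279 / 3464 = -5718.61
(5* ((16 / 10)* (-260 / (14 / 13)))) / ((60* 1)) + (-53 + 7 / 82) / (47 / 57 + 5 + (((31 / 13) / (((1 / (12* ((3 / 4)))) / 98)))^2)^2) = -1765861019628460875821831 / 54856629307980123165528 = -32.19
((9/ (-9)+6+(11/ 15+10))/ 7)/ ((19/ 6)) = 472/ 665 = 0.71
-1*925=-925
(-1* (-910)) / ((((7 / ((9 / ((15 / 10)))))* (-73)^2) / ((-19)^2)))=281580 / 5329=52.84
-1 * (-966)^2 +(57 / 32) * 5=-29860707 / 32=-933147.09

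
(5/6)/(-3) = -5/18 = -0.28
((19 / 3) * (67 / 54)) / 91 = 1273 / 14742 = 0.09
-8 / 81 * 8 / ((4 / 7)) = -112 / 81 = -1.38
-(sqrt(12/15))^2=-0.80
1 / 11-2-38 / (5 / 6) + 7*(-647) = -251708 / 55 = -4576.51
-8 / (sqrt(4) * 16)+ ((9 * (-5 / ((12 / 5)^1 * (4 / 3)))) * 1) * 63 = -14179 / 16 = -886.19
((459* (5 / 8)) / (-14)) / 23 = -2295 / 2576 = -0.89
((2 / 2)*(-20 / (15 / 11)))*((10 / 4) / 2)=-55 / 3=-18.33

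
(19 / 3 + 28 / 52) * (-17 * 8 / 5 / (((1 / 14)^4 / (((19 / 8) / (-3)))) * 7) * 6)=950126464 / 195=4872443.41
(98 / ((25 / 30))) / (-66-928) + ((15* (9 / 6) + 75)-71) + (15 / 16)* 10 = 101549 / 2840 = 35.76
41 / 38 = 1.08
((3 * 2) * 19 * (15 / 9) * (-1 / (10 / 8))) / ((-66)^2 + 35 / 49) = -1064 / 30497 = -0.03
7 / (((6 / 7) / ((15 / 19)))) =245 / 38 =6.45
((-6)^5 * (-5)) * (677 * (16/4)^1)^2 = 285117304320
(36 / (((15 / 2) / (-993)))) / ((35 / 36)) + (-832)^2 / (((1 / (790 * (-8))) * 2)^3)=-3822486401844057952 / 175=-21842779439108902.58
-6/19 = -0.32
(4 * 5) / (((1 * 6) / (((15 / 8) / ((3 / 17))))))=425 / 12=35.42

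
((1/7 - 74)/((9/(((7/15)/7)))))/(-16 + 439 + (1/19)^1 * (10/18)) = -9823/7595490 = -0.00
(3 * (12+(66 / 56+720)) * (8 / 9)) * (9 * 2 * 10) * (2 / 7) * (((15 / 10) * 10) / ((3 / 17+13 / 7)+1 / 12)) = 15076497600 / 21161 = 712466.22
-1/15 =-0.07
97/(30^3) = 97/27000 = 0.00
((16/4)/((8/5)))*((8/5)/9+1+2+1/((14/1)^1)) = 8.12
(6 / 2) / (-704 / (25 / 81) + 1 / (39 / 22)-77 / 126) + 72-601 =-7058935889 / 13343891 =-529.00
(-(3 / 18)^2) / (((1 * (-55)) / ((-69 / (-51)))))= 23 / 33660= 0.00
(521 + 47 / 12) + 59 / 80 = 126157 / 240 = 525.65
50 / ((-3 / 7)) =-350 / 3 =-116.67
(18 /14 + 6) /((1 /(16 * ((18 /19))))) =14688 /133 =110.44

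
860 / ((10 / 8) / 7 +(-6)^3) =-24080 / 6043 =-3.98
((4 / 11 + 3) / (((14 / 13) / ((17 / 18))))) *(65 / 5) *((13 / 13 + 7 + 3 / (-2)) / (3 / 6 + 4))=1381913 / 24948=55.39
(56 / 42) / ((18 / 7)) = 0.52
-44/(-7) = 44/7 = 6.29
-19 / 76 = -0.25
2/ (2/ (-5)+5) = 10/ 23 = 0.43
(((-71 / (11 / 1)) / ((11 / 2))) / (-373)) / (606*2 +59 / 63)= 8946 / 3448838195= 0.00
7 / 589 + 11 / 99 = 652 / 5301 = 0.12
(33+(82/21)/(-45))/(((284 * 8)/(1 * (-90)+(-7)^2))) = -1275223/2147040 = -0.59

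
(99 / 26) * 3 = 297 / 26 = 11.42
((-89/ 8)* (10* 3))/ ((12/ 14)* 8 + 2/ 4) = -9345/ 206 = -45.36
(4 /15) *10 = 8 /3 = 2.67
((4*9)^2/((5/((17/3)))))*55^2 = 4443120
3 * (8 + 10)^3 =17496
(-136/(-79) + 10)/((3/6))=1852/79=23.44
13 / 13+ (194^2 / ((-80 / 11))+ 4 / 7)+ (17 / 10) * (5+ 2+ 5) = -721417 / 140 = -5152.98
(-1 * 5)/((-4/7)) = 35/4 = 8.75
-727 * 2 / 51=-1454 / 51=-28.51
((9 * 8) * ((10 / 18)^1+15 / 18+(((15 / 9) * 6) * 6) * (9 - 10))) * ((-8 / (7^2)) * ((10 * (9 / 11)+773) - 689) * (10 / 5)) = 68465280 / 539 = 127022.78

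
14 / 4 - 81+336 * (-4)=-2843 / 2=-1421.50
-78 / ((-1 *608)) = 39 / 304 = 0.13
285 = 285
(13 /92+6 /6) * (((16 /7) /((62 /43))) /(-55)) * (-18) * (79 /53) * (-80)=-70.61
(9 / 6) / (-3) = -1 / 2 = -0.50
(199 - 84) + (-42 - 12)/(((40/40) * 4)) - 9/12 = 403/4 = 100.75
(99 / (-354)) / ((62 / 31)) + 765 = 180507 / 236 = 764.86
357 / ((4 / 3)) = 1071 / 4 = 267.75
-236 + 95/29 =-232.72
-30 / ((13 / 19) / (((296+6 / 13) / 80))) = -109839 / 676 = -162.48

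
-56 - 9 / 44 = -2473 / 44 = -56.20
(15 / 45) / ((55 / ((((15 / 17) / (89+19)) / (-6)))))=-1 / 121176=-0.00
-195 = -195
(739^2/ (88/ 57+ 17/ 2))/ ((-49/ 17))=-18864.32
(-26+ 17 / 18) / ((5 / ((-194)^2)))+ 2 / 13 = -110329844 / 585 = -188598.02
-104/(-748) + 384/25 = 72458/4675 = 15.50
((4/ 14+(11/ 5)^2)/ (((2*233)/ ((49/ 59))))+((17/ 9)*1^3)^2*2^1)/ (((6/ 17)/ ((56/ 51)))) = 5569156586/ 250539075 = 22.23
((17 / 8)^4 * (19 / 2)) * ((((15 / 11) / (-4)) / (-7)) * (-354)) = -4213216845 / 1261568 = -3339.67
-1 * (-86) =86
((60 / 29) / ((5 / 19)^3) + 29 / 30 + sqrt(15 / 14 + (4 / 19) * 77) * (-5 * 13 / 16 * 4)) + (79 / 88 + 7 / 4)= 22421107 / 191400 - 65 * sqrt(1222802) / 1064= 49.59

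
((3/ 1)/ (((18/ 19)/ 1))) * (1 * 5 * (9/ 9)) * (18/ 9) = 95/ 3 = 31.67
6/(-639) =-2/213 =-0.01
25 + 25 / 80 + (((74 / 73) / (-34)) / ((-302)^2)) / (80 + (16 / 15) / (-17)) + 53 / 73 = 3533804958493 / 135714470528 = 26.04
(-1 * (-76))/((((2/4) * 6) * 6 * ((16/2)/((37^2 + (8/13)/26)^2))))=989174.73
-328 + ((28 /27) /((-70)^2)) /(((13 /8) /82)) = -20146744 /61425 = -327.99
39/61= 0.64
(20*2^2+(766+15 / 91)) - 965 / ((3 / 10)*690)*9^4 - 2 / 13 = -29740.29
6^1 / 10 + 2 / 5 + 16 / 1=17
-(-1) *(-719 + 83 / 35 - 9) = -25397 / 35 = -725.63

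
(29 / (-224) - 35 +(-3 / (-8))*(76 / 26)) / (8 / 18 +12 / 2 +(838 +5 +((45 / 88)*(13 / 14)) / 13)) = -1962279 / 48979034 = -0.04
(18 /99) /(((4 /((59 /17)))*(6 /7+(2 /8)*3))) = 826 /8415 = 0.10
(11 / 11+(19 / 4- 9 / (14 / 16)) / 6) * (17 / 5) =221 / 840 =0.26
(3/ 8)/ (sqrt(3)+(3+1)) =3/ 26 -3 * sqrt(3)/ 104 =0.07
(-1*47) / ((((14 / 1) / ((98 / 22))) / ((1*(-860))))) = 141470 / 11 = 12860.91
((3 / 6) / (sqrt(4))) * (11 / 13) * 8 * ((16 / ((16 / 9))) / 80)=99 / 520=0.19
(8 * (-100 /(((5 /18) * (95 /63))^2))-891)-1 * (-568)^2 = -2960873467 /9025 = -328074.62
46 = 46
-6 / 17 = -0.35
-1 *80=-80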